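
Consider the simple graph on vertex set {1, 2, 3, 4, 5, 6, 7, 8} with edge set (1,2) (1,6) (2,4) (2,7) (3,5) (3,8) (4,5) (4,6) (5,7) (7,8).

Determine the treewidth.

2

A width-2 tree decomposition is:
Bags: B1 = {3, 5, 8}  B2 = {5, 7, 8}  B3 = {4, 5, 7}  B4 = {2, 4, 7}  B5 = {2, 4, 6}  B6 = {1, 2, 6}
Tree: B1–B2, B2–B3, B3–B4, B4–B5, B5–B6
Each bag holds 3 vertices, so the decomposition has width 2, which upper-bounds the treewidth. Since 3–8–7–5–3 is a cycle in G, G is not acyclic. Forests are exactly the graphs of treewidth ≤ 1, so tw(G) ≥ 2. Combining the bounds, tw(G) = 2.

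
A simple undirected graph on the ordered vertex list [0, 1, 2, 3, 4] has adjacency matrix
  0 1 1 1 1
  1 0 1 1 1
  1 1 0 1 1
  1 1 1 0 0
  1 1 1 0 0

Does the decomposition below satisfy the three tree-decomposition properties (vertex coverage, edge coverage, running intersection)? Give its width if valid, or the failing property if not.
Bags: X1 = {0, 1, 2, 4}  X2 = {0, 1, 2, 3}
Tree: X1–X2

Vertex coverage: the bags together contain {0, 1, 2, 3, 4}, the full vertex set. Edge coverage: each edge of G has both endpoints in at least one bag. Running intersection: for every vertex, the bags containing it form a connected subtree. All three properties hold, so this is a valid tree decomposition of width max|bag| − 1 = 3, and hence tw(G) ≤ 3.

Yes; width 3.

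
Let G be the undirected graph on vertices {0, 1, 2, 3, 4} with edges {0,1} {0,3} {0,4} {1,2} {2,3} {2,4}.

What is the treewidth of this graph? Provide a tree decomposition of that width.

Treewidth 2.
One optimal decomposition is:
Bags: B1 = {0, 1, 2}  B2 = {0, 2, 3}  B3 = {0, 2, 4}
Tree: B1–B2, B2–B3

Every bag has size at most 3, so the width is 3 − 1 = 2 and tw(G) ≤ 2. For the lower bound, G contains the cycle 2–1–0–3–2, so G is not a forest; only forests have treewidth ≤ 1, hence tw(G) ≥ 2. Hence tw(G) = 2 exactly.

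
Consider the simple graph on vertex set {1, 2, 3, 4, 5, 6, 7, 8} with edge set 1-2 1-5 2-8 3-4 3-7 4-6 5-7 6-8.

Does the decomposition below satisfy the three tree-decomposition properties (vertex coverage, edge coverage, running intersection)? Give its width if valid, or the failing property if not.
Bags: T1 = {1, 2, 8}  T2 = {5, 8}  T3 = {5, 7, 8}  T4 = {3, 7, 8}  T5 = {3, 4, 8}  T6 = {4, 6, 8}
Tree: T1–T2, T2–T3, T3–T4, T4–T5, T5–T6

A tree decomposition must satisfy three properties: every vertex lies in some bag; for every edge, both endpoints lie together in some bag; and for every vertex, the bags containing it form a connected subtree. Here edge (1,5) lies in no bag, so the decomposition is invalid.

No — edge (1,5) lies in no bag.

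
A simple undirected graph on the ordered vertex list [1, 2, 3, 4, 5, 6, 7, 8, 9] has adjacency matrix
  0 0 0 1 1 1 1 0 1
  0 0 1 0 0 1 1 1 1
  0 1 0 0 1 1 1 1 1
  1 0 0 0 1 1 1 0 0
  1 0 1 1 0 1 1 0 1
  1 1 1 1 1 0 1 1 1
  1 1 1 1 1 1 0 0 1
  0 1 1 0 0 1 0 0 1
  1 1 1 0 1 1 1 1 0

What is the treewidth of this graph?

A width-4 tree decomposition is:
Bags: B1 = {1, 5, 6, 7, 9}  B2 = {1, 4, 5, 6, 7}  B3 = {3, 5, 6, 7, 9}  B4 = {2, 3, 6, 7, 9}  B5 = {2, 3, 6, 8, 9}
Tree: B1–B2, B1–B3, B3–B4, B4–B5
The largest bag has 5 vertices, giving width 4; this decomposition certifies tw(G) ≤ 4. For the lower bound, the 5 vertices {2, 3, 6, 8, 9} are pairwise adjacent, and any tree decomposition puts a clique entirely inside one bag — forcing width ≥ 4. Combining the bounds, tw(G) = 4.

4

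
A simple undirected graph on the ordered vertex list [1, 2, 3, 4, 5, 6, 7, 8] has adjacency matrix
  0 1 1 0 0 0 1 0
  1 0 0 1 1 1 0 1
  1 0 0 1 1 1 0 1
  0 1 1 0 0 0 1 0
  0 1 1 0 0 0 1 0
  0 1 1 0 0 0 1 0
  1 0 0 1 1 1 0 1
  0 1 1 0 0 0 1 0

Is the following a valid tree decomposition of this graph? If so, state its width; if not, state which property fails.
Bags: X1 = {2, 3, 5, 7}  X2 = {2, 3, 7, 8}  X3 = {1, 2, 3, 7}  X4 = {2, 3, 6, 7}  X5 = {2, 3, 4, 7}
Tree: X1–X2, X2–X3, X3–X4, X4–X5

Every vertex of G appears in some bag (union = {1, 2, 3, 4, 5, 6, 7, 8}); every edge is covered by a bag; and for each vertex v the set of bags containing v is connected in the bag tree. The decomposition is therefore valid. The largest bag has 4 vertices, so the width is 3.

Yes; width 3.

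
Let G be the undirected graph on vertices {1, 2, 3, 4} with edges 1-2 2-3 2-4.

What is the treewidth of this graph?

1

A width-1 tree decomposition is:
Bags: B1 = {1, 2}  B2 = {2, 3}  B3 = {2, 4}
Tree: B1–B2, B1–B3
Every bag has size at most 2, so the width is 2 − 1 = 1 and tw(G) ≤ 1. Any graph with an edge has treewidth ≥ 1, and G has the edge 1–2. Combining the bounds, tw(G) = 1.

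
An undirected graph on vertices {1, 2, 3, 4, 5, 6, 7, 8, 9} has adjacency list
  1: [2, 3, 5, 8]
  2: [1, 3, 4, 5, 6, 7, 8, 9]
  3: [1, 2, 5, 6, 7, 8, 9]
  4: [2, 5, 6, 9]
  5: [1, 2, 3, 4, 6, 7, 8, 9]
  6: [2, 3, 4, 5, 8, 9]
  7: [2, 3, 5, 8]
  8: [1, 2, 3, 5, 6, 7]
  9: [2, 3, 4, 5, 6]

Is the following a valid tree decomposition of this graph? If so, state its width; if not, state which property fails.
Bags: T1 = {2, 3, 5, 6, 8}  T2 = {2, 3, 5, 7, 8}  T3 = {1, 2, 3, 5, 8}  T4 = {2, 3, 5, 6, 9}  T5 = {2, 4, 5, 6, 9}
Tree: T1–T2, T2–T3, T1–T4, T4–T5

Yes; width 4.

Vertex coverage: the bags together contain {1, 2, 3, 4, 5, 6, 7, 8, 9}, the full vertex set. Edge coverage: each edge of G has both endpoints in at least one bag. Running intersection: for every vertex, the bags containing it form a connected subtree. All three properties hold, so this is a valid tree decomposition of width max|bag| − 1 = 4, and hence tw(G) ≤ 4.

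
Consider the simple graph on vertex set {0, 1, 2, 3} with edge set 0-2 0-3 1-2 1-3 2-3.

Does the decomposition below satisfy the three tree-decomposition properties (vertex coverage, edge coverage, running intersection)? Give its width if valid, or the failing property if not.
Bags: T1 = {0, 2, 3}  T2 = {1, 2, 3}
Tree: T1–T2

Yes; width 2.

Checking the three conditions: (i) the bags cover all of {0, 1, 2, 3}; (ii) for each edge, some bag contains both endpoints; (iii) the bags containing any fixed vertex form a subtree. All hold, so the decomposition is valid with width 3 − 1 = 2.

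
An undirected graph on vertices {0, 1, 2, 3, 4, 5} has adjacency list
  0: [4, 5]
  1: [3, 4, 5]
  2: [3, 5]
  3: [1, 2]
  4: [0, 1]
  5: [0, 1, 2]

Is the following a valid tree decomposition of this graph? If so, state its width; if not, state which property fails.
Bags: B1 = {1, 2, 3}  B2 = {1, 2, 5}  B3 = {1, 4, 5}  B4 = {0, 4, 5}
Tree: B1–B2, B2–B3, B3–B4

Yes; width 2.

Checking the three conditions: (i) the bags cover all of {0, 1, 2, 3, 4, 5}; (ii) for each edge, some bag contains both endpoints; (iii) the bags containing any fixed vertex form a subtree. All hold, so the decomposition is valid with width 3 − 1 = 2.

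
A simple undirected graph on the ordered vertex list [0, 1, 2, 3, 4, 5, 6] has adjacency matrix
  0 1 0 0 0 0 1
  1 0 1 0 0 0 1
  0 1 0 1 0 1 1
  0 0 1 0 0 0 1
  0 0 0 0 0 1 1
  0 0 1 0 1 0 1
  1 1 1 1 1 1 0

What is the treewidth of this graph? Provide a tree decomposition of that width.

Treewidth 2.
One such decomposition:
Bags: B1 = {4, 5, 6}  B2 = {2, 5, 6}  B3 = {1, 2, 6}  B4 = {0, 1, 6}  B5 = {2, 3, 6}
Tree: B1–B2, B2–B3, B3–B4, B2–B5

Every bag has size at most 3, so the width is 3 − 1 = 2 and tw(G) ≤ 2. Conversely, {0, 1, 6} is a clique of size 3, and the vertices of any clique must share a bag in every tree decomposition; so some bag has ≥ 3 vertices and tw(G) ≥ 2. Hence tw(G) = 2 exactly.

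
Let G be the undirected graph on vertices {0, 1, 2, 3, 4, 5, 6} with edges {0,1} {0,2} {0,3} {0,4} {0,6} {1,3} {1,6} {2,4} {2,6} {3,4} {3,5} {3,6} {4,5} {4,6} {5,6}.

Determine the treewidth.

A width-3 tree decomposition is:
Bags: B1 = {0, 3, 4, 6}  B2 = {0, 1, 3, 6}  B3 = {0, 2, 4, 6}  B4 = {3, 4, 5, 6}
Tree: B1–B2, B1–B3, B1–B4
Every bag has size at most 4, so the width is 4 − 1 = 3 and tw(G) ≤ 3. Conversely, {0, 2, 4, 6} is a clique of size 4, and the vertices of any clique must share a bag in every tree decomposition; so some bag has ≥ 4 vertices and tw(G) ≥ 3. Hence tw(G) = 3 exactly.

3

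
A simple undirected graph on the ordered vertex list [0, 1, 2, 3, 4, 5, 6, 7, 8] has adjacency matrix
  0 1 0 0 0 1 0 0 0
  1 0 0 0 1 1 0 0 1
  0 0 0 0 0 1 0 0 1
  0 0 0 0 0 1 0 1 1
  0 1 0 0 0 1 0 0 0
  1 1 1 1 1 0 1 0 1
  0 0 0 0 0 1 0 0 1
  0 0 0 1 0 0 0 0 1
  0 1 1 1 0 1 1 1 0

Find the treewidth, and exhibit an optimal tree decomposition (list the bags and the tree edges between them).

Every bag has size at most 3, so the width is 3 − 1 = 2 and tw(G) ≤ 2. For the lower bound, the 3 vertices {0, 1, 5} are pairwise adjacent, and any tree decomposition puts a clique entirely inside one bag — forcing width ≥ 2. Therefore the treewidth is 2.

Treewidth 2.
One optimal decomposition is:
Bags: B1 = {2, 5, 8}  B2 = {3, 5, 8}  B3 = {1, 5, 8}  B4 = {3, 7, 8}  B5 = {5, 6, 8}  B6 = {1, 4, 5}  B7 = {0, 1, 5}
Tree: B1–B2, B2–B3, B2–B4, B3–B5, B3–B6, B6–B7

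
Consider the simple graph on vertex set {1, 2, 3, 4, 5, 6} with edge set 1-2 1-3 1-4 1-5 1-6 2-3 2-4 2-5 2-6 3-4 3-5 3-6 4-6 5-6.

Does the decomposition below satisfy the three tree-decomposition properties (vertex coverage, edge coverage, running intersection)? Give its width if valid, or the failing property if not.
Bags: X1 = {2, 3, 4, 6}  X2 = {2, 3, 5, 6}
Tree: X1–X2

A tree decomposition must satisfy three properties: every vertex lies in some bag; for every edge, both endpoints lie together in some bag; and for every vertex, the bags containing it form a connected subtree. Here vertex 1 appears in no bag, so the decomposition is invalid.

No — vertex 1 appears in no bag.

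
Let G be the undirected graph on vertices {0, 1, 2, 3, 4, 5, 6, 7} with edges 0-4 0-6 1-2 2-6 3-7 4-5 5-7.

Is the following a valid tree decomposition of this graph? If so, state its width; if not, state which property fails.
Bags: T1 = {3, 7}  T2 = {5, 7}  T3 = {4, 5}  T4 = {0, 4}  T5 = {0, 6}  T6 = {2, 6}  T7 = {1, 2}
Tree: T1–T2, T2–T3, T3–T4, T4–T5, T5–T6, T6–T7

Yes; width 1.

Checking the three conditions: (i) the bags cover all of {0, 1, 2, 3, 4, 5, 6, 7}; (ii) for each edge, some bag contains both endpoints; (iii) the bags containing any fixed vertex form a subtree. All hold, so the decomposition is valid with width 2 − 1 = 1.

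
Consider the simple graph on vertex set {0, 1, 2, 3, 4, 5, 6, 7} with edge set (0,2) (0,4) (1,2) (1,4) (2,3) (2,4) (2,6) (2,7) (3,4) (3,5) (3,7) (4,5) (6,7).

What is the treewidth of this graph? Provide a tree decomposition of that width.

The largest bag has 3 vertices, giving width 2; this decomposition certifies tw(G) ≤ 2. For the lower bound, the 3 vertices {0, 2, 4} are pairwise adjacent, and any tree decomposition puts a clique entirely inside one bag — forcing width ≥ 2. Hence tw(G) = 2 exactly.

Treewidth 2.
One optimal decomposition is:
Bags: B1 = {1, 2, 4}  B2 = {2, 3, 4}  B3 = {2, 3, 7}  B4 = {3, 4, 5}  B5 = {2, 6, 7}  B6 = {0, 2, 4}
Tree: B1–B2, B2–B3, B2–B4, B3–B5, B2–B6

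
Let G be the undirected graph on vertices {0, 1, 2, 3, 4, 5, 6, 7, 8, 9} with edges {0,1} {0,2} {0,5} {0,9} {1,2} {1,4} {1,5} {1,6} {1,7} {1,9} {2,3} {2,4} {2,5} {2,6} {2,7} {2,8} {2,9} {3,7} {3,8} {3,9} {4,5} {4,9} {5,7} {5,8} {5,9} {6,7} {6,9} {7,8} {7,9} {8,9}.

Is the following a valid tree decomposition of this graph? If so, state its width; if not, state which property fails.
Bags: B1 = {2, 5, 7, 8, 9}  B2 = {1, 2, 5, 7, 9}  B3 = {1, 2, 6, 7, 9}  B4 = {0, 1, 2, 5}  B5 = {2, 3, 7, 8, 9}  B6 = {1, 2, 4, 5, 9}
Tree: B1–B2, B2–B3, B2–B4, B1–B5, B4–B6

No — edge (9,0) lies in no bag.

A tree decomposition must satisfy three properties: every vertex lies in some bag; for every edge, both endpoints lie together in some bag; and for every vertex, the bags containing it form a connected subtree. Here edge (9,0) lies in no bag, so the decomposition is invalid.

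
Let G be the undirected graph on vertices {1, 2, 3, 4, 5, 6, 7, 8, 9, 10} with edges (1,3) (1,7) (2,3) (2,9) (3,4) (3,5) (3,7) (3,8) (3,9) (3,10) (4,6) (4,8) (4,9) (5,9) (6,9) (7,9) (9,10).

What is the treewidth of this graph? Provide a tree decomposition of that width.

Treewidth 2.
One such decomposition:
Bags: B1 = {3, 4, 9}  B2 = {2, 3, 9}  B3 = {3, 7, 9}  B4 = {4, 6, 9}  B5 = {3, 5, 9}  B6 = {3, 9, 10}  B7 = {1, 3, 7}  B8 = {3, 4, 8}
Tree: B1–B2, B1–B3, B1–B4, B3–B5, B5–B6, B3–B7, B1–B8

Every bag has size at most 3, so the width is 3 − 1 = 2 and tw(G) ≤ 2. Conversely, {3, 4, 8} is a clique of size 3, and the vertices of any clique must share a bag in every tree decomposition; so some bag has ≥ 3 vertices and tw(G) ≥ 2. The upper and lower bounds meet at 2, so that is the treewidth.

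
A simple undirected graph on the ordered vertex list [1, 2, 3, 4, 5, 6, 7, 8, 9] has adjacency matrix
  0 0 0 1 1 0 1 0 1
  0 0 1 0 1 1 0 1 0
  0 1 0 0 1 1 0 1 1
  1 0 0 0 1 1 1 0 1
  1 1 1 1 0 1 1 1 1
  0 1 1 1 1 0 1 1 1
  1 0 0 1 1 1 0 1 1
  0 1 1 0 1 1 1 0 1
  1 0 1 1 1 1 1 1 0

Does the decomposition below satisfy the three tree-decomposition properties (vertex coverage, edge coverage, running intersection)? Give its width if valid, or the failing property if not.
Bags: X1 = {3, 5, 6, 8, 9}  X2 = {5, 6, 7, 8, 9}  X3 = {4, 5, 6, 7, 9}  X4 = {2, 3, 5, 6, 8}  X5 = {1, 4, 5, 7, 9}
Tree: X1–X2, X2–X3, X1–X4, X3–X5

Yes; width 4.

Every vertex of G appears in some bag (union = {1, 2, 3, 4, 5, 6, 7, 8, 9}); every edge is covered by a bag; and for each vertex v the set of bags containing v is connected in the bag tree. The decomposition is therefore valid. The largest bag has 5 vertices, so the width is 4.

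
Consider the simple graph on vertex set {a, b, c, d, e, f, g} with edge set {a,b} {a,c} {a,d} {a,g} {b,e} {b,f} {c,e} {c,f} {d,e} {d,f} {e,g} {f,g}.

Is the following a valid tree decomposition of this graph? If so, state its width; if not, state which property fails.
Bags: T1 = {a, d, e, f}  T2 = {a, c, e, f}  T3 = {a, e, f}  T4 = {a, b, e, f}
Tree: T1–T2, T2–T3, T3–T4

No — vertex g appears in no bag.

A tree decomposition must satisfy three properties: every vertex lies in some bag; for every edge, both endpoints lie together in some bag; and for every vertex, the bags containing it form a connected subtree. Here vertex g appears in no bag, so the decomposition is invalid.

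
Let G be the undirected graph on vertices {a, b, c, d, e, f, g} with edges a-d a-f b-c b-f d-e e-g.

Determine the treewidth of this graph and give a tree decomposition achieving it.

Treewidth 1.
Bags: B1 = {e, g}  B2 = {d, e}  B3 = {a, d}  B4 = {a, f}  B5 = {b, f}  B6 = {b, c}
Tree: B1–B2, B2–B3, B3–B4, B4–B5, B5–B6

Each bag holds 2 vertices, so the decomposition has width 1, which upper-bounds the treewidth. Since G has at least one edge (e.g. g–e), it is not an edgeless graph, so tw(G) ≥ 1. Combining the bounds, tw(G) = 1.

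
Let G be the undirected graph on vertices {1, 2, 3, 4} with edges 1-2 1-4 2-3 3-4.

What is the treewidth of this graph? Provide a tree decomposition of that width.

Treewidth 2.
One such decomposition:
Bags: B1 = {1, 3, 4}  B2 = {1, 2, 3}
Tree: B1–B2

The largest bag has 3 vertices, giving width 2; this decomposition certifies tw(G) ≤ 2. The edges 1–4–3–2–1 form a cycle, so G is not a tree and its treewidth is at least 2. Combining the bounds, tw(G) = 2.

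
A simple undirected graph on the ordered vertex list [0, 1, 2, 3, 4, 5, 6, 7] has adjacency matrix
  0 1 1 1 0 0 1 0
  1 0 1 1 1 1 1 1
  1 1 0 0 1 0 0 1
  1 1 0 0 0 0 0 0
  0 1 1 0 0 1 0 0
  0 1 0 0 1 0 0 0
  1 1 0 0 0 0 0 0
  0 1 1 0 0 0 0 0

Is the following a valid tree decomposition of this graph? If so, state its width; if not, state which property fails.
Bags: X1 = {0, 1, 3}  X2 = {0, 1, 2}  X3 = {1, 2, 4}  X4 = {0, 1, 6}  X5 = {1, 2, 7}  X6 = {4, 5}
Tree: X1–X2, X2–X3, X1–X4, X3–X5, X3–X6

A tree decomposition must satisfy three properties: every vertex lies in some bag; for every edge, both endpoints lie together in some bag; and for every vertex, the bags containing it form a connected subtree. Here edge (1,5) lies in no bag, so the decomposition is invalid.

No — edge (1,5) lies in no bag.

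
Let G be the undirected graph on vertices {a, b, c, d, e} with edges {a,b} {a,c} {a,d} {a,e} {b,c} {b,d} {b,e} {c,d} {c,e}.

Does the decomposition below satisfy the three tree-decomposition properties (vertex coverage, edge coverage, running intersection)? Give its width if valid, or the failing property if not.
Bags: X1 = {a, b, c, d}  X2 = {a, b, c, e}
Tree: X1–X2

Vertex coverage: the bags together contain {a, b, c, d, e}, the full vertex set. Edge coverage: each edge of G has both endpoints in at least one bag. Running intersection: for every vertex, the bags containing it form a connected subtree. All three properties hold, so this is a valid tree decomposition of width max|bag| − 1 = 3, and hence tw(G) ≤ 3.

Yes; width 3.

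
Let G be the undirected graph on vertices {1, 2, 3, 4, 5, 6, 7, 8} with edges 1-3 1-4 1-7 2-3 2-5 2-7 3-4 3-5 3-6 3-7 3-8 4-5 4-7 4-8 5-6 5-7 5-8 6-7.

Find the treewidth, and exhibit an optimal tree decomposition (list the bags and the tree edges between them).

Treewidth 3.
One such decomposition:
Bags: B1 = {3, 4, 5, 7}  B2 = {2, 3, 5, 7}  B3 = {1, 3, 4, 7}  B4 = {3, 5, 6, 7}  B5 = {3, 4, 5, 8}
Tree: B1–B2, B1–B3, B2–B4, B1–B5

The largest bag has 4 vertices, giving width 3; this decomposition certifies tw(G) ≤ 3. Conversely, {1, 3, 4, 7} is a clique of size 4, and the vertices of any clique must share a bag in every tree decomposition; so some bag has ≥ 4 vertices and tw(G) ≥ 3. Therefore the treewidth is 3.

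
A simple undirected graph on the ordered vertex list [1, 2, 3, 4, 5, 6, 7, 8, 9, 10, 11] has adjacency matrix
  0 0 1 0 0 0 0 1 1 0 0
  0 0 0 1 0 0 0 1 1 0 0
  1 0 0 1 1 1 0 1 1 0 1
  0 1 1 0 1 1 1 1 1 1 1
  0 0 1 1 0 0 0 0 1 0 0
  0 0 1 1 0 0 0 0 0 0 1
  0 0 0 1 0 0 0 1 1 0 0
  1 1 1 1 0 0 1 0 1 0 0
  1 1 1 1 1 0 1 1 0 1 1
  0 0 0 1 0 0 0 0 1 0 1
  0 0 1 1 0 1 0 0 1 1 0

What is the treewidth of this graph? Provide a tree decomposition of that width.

Treewidth 3.
One optimal decomposition is:
Bags: B1 = {3, 4, 8, 9}  B2 = {4, 7, 8, 9}  B3 = {3, 4, 9, 11}  B4 = {4, 9, 10, 11}  B5 = {2, 4, 8, 9}  B6 = {3, 4, 6, 11}  B7 = {1, 3, 8, 9}  B8 = {3, 4, 5, 9}
Tree: B1–B2, B1–B3, B3–B4, B1–B5, B3–B6, B1–B7, B1–B8

Every bag has size at most 4, so the width is 4 − 1 = 3 and tw(G) ≤ 3. For the lower bound, the 4 vertices {1, 3, 8, 9} are pairwise adjacent, and any tree decomposition puts a clique entirely inside one bag — forcing width ≥ 3. Combining the bounds, tw(G) = 3.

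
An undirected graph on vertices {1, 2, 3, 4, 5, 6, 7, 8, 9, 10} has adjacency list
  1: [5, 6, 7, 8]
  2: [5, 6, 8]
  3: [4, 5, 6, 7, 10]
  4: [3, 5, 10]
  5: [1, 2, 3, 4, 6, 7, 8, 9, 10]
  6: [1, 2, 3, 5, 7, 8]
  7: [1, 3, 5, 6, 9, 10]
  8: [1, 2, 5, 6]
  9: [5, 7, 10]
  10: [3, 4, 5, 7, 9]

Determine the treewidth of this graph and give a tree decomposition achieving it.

Treewidth 3.
One such decomposition:
Bags: B1 = {1, 5, 6, 7}  B2 = {1, 5, 6, 8}  B3 = {2, 5, 6, 8}  B4 = {3, 5, 6, 7}  B5 = {3, 5, 7, 10}  B6 = {3, 4, 5, 10}  B7 = {5, 7, 9, 10}
Tree: B1–B2, B2–B3, B1–B4, B4–B5, B5–B6, B5–B7

Every bag has size at most 4, so the width is 4 − 1 = 3 and tw(G) ≤ 3. For the lower bound, the 4 vertices {5, 7, 9, 10} are pairwise adjacent, and any tree decomposition puts a clique entirely inside one bag — forcing width ≥ 3. Combining the bounds, tw(G) = 3.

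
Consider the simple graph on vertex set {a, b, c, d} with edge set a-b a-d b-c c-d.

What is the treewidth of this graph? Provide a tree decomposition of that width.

Treewidth 2.
One optimal decomposition is:
Bags: B1 = {a, b, d}  B2 = {b, c, d}
Tree: B1–B2

Each bag holds 3 vertices, so the decomposition has width 2, which upper-bounds the treewidth. For the lower bound, G contains the cycle b–a–d–c–b, so G is not a forest; only forests have treewidth ≤ 1, hence tw(G) ≥ 2. Combining the bounds, tw(G) = 2.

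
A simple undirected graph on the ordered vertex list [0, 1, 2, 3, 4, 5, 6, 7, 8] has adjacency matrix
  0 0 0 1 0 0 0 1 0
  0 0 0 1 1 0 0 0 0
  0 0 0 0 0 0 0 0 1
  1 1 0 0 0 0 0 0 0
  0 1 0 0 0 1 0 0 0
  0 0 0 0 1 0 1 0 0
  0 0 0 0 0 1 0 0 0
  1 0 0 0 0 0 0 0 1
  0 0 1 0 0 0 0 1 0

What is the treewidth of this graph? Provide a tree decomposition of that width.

Treewidth 1.
One such decomposition:
Bags: B1 = {5, 6}  B2 = {4, 5}  B3 = {1, 4}  B4 = {1, 3}  B5 = {0, 3}  B6 = {0, 7}  B7 = {7, 8}  B8 = {2, 8}
Tree: B1–B2, B2–B3, B3–B4, B4–B5, B5–B6, B6–B7, B7–B8

Each bag holds 2 vertices, so the decomposition has width 1, which upper-bounds the treewidth. Since G has at least one edge (e.g. 6–5), it is not an edgeless graph, so tw(G) ≥ 1. Hence tw(G) = 1 exactly.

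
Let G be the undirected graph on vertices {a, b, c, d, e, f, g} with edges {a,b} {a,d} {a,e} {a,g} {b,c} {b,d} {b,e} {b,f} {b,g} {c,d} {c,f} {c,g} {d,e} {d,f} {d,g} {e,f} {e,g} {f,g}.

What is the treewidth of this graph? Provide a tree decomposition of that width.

Treewidth 4.
One optimal decomposition is:
Bags: B1 = {b, c, d, f, g}  B2 = {b, d, e, f, g}  B3 = {a, b, d, e, g}
Tree: B1–B2, B2–B3

Each bag holds 5 vertices, so the decomposition has width 4, which upper-bounds the treewidth. For the lower bound, the 5 vertices {a, b, d, e, g} are pairwise adjacent, and any tree decomposition puts a clique entirely inside one bag — forcing width ≥ 4. Therefore the treewidth is 4.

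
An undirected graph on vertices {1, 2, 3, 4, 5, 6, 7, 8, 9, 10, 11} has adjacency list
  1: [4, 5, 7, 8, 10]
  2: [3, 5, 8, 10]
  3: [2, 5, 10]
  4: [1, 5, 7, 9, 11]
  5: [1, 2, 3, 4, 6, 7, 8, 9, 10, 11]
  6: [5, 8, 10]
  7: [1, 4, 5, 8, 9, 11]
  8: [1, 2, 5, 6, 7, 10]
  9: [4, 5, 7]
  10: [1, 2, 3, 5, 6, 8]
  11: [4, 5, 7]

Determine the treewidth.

A width-3 tree decomposition is:
Bags: B1 = {2, 5, 8, 10}  B2 = {2, 3, 5, 10}  B3 = {1, 5, 8, 10}  B4 = {1, 5, 7, 8}  B5 = {5, 6, 8, 10}  B6 = {1, 4, 5, 7}  B7 = {4, 5, 7, 11}  B8 = {4, 5, 7, 9}
Tree: B1–B2, B1–B3, B3–B4, B1–B5, B4–B6, B6–B7, B7–B8
The largest bag has 4 vertices, giving width 3; this decomposition certifies tw(G) ≤ 3. On the other hand G contains the 4-clique {2, 5, 8, 10}. A clique must lie in a single bag of any decomposition, so no decomposition can have width below 3. Hence tw(G) = 3 exactly.

3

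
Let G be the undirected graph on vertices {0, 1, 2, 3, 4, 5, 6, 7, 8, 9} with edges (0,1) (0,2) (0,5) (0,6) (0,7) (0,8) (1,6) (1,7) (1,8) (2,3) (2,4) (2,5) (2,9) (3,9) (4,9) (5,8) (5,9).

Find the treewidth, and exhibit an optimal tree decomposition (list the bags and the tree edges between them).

Every bag has size at most 3, so the width is 3 − 1 = 2 and tw(G) ≤ 2. For the lower bound, the 3 vertices {0, 1, 8} are pairwise adjacent, and any tree decomposition puts a clique entirely inside one bag — forcing width ≥ 2. Hence tw(G) = 2 exactly.

Treewidth 2.
Bags: B1 = {0, 1, 8}  B2 = {0, 5, 8}  B3 = {0, 1, 6}  B4 = {0, 2, 5}  B5 = {2, 5, 9}  B6 = {0, 1, 7}  B7 = {2, 4, 9}  B8 = {2, 3, 9}
Tree: B1–B2, B1–B3, B2–B4, B4–B5, B1–B6, B5–B7, B7–B8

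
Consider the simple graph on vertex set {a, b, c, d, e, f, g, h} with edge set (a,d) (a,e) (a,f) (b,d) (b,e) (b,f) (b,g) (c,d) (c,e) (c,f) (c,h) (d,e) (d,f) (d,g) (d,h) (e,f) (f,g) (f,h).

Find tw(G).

A width-3 tree decomposition is:
Bags: B1 = {b, d, e, f}  B2 = {b, d, f, g}  B3 = {c, d, e, f}  B4 = {a, d, e, f}  B5 = {c, d, f, h}
Tree: B1–B2, B1–B3, B3–B4, B3–B5
The largest bag has 4 vertices, giving width 3; this decomposition certifies tw(G) ≤ 3. Conversely, {b, d, f, g} is a clique of size 4, and the vertices of any clique must share a bag in every tree decomposition; so some bag has ≥ 4 vertices and tw(G) ≥ 3. Hence tw(G) = 3 exactly.

3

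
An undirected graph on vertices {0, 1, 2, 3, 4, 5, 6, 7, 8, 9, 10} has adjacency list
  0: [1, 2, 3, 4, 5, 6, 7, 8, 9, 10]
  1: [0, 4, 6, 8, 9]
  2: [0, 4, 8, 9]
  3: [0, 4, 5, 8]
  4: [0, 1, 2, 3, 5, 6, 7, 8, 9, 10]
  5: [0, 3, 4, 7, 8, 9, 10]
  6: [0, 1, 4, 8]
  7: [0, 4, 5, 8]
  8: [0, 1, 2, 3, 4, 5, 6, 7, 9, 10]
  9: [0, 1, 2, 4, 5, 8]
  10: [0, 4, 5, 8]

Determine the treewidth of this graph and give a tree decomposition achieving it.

Every bag has size at most 5, so the width is 5 − 1 = 4 and tw(G) ≤ 4. Conversely, {0, 1, 4, 8, 9} is a clique of size 5, and the vertices of any clique must share a bag in every tree decomposition; so some bag has ≥ 5 vertices and tw(G) ≥ 4. Hence tw(G) = 4 exactly.

Treewidth 4.
One such decomposition:
Bags: B1 = {0, 3, 4, 5, 8}  B2 = {0, 4, 5, 8, 9}  B3 = {0, 1, 4, 8, 9}  B4 = {0, 4, 5, 7, 8}  B5 = {0, 4, 5, 8, 10}  B6 = {0, 1, 4, 6, 8}  B7 = {0, 2, 4, 8, 9}
Tree: B1–B2, B2–B3, B1–B4, B1–B5, B3–B6, B2–B7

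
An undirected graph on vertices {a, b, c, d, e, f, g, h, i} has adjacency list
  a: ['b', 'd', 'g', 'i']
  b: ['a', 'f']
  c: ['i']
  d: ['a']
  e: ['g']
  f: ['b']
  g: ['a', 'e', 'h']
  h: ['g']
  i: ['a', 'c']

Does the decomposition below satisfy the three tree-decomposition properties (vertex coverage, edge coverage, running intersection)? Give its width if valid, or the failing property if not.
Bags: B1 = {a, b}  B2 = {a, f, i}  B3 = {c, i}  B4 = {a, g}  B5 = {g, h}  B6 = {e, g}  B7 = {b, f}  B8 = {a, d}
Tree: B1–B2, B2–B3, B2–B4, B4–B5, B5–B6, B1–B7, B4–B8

A tree decomposition must satisfy three properties: every vertex lies in some bag; for every edge, both endpoints lie together in some bag; and for every vertex, the bags containing it form a connected subtree. Here bags containing vertex f are not connected in the tree, so the decomposition is invalid.

No — bags containing vertex f are not connected in the tree.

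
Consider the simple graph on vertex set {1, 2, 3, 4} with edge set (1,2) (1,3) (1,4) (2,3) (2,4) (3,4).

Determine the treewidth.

3

A width-3 tree decomposition is:
Bags: B1 = {1, 2, 3, 4}
Tree: (single bag)
With just one bag of size 4, the width is 4 − 1 = 3, so tw(G) ≤ 3. For the lower bound, the 4 vertices {1, 2, 3, 4} are pairwise adjacent, and any tree decomposition puts a clique entirely inside one bag — forcing width ≥ 3. Combining the bounds, tw(G) = 3.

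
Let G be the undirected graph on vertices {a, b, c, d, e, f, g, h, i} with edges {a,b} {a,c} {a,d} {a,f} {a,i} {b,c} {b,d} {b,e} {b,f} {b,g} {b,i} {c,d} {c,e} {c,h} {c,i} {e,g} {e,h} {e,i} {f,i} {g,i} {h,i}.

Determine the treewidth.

A width-3 tree decomposition is:
Bags: B1 = {b, c, e, i}  B2 = {c, e, h, i}  B3 = {b, e, g, i}  B4 = {a, b, c, i}  B5 = {a, b, f, i}  B6 = {a, b, c, d}
Tree: B1–B2, B1–B3, B1–B4, B4–B5, B4–B6
The largest bag has 4 vertices, giving width 3; this decomposition certifies tw(G) ≤ 3. On the other hand G contains the 4-clique {c, e, h, i}. A clique must lie in a single bag of any decomposition, so no decomposition can have width below 3. Combining the bounds, tw(G) = 3.

3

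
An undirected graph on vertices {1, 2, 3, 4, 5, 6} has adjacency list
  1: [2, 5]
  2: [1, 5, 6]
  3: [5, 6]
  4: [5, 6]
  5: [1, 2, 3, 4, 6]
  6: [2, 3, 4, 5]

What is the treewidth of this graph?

2

A width-2 tree decomposition is:
Bags: B1 = {1, 2, 5}  B2 = {2, 5, 6}  B3 = {3, 5, 6}  B4 = {4, 5, 6}
Tree: B1–B2, B2–B3, B2–B4
The largest bag has 3 vertices, giving width 2; this decomposition certifies tw(G) ≤ 2. Conversely, {1, 2, 5} is a clique of size 3, and the vertices of any clique must share a bag in every tree decomposition; so some bag has ≥ 3 vertices and tw(G) ≥ 2. Hence tw(G) = 2 exactly.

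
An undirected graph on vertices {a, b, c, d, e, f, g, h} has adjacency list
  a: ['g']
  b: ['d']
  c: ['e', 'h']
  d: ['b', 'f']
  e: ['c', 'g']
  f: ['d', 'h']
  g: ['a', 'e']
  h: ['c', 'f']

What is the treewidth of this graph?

A width-1 tree decomposition is:
Bags: B1 = {a, g}  B2 = {e, g}  B3 = {c, e}  B4 = {c, h}  B5 = {f, h}  B6 = {d, f}  B7 = {b, d}
Tree: B1–B2, B2–B3, B3–B4, B4–B5, B5–B6, B6–B7
Every bag has size at most 2, so the width is 2 − 1 = 1 and tw(G) ≤ 1. Any graph with an edge has treewidth ≥ 1, and G has the edge a–g. The upper and lower bounds meet at 1, so that is the treewidth.

1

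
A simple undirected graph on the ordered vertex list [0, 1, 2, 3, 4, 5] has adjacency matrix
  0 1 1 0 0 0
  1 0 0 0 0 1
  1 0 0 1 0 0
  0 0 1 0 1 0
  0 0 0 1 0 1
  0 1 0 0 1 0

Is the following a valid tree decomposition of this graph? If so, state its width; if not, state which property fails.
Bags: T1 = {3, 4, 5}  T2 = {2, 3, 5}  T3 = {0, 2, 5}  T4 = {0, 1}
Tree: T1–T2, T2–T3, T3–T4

A tree decomposition must satisfy three properties: every vertex lies in some bag; for every edge, both endpoints lie together in some bag; and for every vertex, the bags containing it form a connected subtree. Here edge (5,1) lies in no bag, so the decomposition is invalid.

No — edge (5,1) lies in no bag.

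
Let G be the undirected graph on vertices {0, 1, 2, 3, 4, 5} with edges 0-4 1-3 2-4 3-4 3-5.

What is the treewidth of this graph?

1

A width-1 tree decomposition is:
Bags: B1 = {1, 3}  B2 = {3, 4}  B3 = {0, 4}  B4 = {2, 4}  B5 = {3, 5}
Tree: B1–B2, B2–B3, B3–B4, B1–B5
The largest bag has 2 vertices, giving width 1; this decomposition certifies tw(G) ≤ 1. Since G has at least one edge (e.g. 3–1), it is not an edgeless graph, so tw(G) ≥ 1. Therefore the treewidth is 1.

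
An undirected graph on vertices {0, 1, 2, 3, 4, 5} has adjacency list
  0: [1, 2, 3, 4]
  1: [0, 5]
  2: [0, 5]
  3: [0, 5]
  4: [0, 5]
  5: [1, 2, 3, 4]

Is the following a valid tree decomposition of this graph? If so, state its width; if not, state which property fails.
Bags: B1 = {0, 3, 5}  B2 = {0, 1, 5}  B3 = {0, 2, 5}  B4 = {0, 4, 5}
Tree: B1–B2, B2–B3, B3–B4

Vertex coverage: the bags together contain {0, 1, 2, 3, 4, 5}, the full vertex set. Edge coverage: each edge of G has both endpoints in at least one bag. Running intersection: for every vertex, the bags containing it form a connected subtree. All three properties hold, so this is a valid tree decomposition of width max|bag| − 1 = 2, and hence tw(G) ≤ 2.

Yes; width 2.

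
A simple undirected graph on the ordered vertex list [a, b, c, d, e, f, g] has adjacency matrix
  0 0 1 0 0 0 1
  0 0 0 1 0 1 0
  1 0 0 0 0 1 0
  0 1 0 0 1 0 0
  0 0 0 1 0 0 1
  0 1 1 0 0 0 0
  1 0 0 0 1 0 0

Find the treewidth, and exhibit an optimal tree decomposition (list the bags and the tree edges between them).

Treewidth 2.
One such decomposition:
Bags: B1 = {b, d, e}  B2 = {b, e, f}  B3 = {c, e, f}  B4 = {a, c, e}  B5 = {a, e, g}
Tree: B1–B2, B2–B3, B3–B4, B4–B5

Every bag has size at most 3, so the width is 3 − 1 = 2 and tw(G) ≤ 2. The edges e–d–b–f–c–a–g–e form a cycle, so G is not a tree and its treewidth is at least 2. The upper and lower bounds meet at 2, so that is the treewidth.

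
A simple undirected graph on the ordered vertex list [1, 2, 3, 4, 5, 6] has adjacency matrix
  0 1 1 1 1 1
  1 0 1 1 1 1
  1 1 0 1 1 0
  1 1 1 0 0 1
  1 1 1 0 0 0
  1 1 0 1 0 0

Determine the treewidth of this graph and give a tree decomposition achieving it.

Treewidth 3.
One such decomposition:
Bags: B1 = {1, 2, 3, 5}  B2 = {1, 2, 3, 4}  B3 = {1, 2, 4, 6}
Tree: B1–B2, B2–B3

Each bag holds 4 vertices, so the decomposition has width 3, which upper-bounds the treewidth. On the other hand G contains the 4-clique {1, 2, 3, 4}. A clique must lie in a single bag of any decomposition, so no decomposition can have width below 3. Hence tw(G) = 3 exactly.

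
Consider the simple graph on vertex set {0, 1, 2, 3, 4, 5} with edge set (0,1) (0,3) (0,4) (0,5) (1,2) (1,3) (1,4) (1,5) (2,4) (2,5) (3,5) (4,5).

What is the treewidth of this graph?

A width-3 tree decomposition is:
Bags: B1 = {0, 1, 4, 5}  B2 = {0, 1, 3, 5}  B3 = {1, 2, 4, 5}
Tree: B1–B2, B1–B3
Every bag has size at most 4, so the width is 4 − 1 = 3 and tw(G) ≤ 3. Conversely, {0, 1, 3, 5} is a clique of size 4, and the vertices of any clique must share a bag in every tree decomposition; so some bag has ≥ 4 vertices and tw(G) ≥ 3. Therefore the treewidth is 3.

3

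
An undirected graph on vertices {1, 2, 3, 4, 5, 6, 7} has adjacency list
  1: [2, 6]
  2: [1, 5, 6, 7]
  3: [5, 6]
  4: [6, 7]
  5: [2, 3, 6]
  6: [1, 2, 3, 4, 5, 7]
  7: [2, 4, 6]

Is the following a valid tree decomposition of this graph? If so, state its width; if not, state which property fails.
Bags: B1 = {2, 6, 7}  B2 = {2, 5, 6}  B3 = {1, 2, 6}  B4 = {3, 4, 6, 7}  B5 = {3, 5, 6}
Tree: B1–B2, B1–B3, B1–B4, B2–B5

No — bags containing vertex 3 are not connected in the tree.

A tree decomposition must satisfy three properties: every vertex lies in some bag; for every edge, both endpoints lie together in some bag; and for every vertex, the bags containing it form a connected subtree. Here bags containing vertex 3 are not connected in the tree, so the decomposition is invalid.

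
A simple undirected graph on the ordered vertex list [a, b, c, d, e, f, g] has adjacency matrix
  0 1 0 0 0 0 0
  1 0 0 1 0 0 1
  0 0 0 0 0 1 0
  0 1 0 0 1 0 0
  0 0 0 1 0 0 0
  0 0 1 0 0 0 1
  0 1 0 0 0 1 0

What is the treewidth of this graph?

A width-1 tree decomposition is:
Bags: B1 = {b, d}  B2 = {b, g}  B3 = {f, g}  B4 = {a, b}  B5 = {c, f}  B6 = {d, e}
Tree: B1–B2, B2–B3, B2–B4, B3–B5, B1–B6
Every bag has size at most 2, so the width is 2 − 1 = 1 and tw(G) ≤ 1. Any graph with an edge has treewidth ≥ 1, and G has the edge b–d. The upper and lower bounds meet at 1, so that is the treewidth.

1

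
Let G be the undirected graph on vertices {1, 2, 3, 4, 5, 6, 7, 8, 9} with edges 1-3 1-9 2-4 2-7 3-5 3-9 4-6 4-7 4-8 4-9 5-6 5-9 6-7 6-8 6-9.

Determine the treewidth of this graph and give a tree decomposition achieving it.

Treewidth 2.
Bags: B1 = {5, 6, 9}  B2 = {4, 6, 9}  B3 = {3, 5, 9}  B4 = {4, 6, 7}  B5 = {4, 6, 8}  B6 = {1, 3, 9}  B7 = {2, 4, 7}
Tree: B1–B2, B1–B3, B2–B4, B4–B5, B3–B6, B4–B7

Every bag has size at most 3, so the width is 3 − 1 = 2 and tw(G) ≤ 2. For the lower bound, the 3 vertices {1, 3, 9} are pairwise adjacent, and any tree decomposition puts a clique entirely inside one bag — forcing width ≥ 2. The upper and lower bounds meet at 2, so that is the treewidth.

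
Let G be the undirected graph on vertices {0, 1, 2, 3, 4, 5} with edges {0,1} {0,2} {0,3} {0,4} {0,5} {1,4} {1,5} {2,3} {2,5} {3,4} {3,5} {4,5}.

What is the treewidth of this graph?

3

A width-3 tree decomposition is:
Bags: B1 = {0, 3, 4, 5}  B2 = {0, 2, 3, 5}  B3 = {0, 1, 4, 5}
Tree: B1–B2, B1–B3
Each bag holds 4 vertices, so the decomposition has width 3, which upper-bounds the treewidth. On the other hand G contains the 4-clique {0, 1, 4, 5}. A clique must lie in a single bag of any decomposition, so no decomposition can have width below 3. The upper and lower bounds meet at 3, so that is the treewidth.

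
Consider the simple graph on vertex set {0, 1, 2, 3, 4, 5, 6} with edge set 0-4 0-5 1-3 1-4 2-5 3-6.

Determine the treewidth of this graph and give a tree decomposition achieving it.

Each bag holds 2 vertices, so the decomposition has width 1, which upper-bounds the treewidth. Since G has at least one edge (e.g. 6–3), it is not an edgeless graph, so tw(G) ≥ 1. The upper and lower bounds meet at 1, so that is the treewidth.

Treewidth 1.
Bags: B1 = {3, 6}  B2 = {1, 3}  B3 = {1, 4}  B4 = {0, 4}  B5 = {0, 5}  B6 = {2, 5}
Tree: B1–B2, B2–B3, B3–B4, B4–B5, B5–B6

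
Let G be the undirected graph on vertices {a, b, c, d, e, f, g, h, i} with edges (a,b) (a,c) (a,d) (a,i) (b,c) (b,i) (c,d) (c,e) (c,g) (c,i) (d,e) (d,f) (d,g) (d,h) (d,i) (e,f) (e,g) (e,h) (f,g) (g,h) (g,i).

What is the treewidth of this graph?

A width-3 tree decomposition is:
Bags: B1 = {c, d, e, g}  B2 = {d, e, g, h}  B3 = {d, e, f, g}  B4 = {c, d, g, i}  B5 = {a, c, d, i}  B6 = {a, b, c, i}
Tree: B1–B2, B2–B3, B1–B4, B4–B5, B5–B6
Every bag has size at most 4, so the width is 4 − 1 = 3 and tw(G) ≤ 3. Conversely, {d, e, g, h} is a clique of size 4, and the vertices of any clique must share a bag in every tree decomposition; so some bag has ≥ 4 vertices and tw(G) ≥ 3. Combining the bounds, tw(G) = 3.

3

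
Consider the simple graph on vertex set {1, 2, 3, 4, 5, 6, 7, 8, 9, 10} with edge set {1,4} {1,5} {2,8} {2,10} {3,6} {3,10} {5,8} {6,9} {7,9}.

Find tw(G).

A width-1 tree decomposition is:
Bags: B1 = {1, 4}  B2 = {1, 5}  B3 = {5, 8}  B4 = {2, 8}  B5 = {2, 10}  B6 = {3, 10}  B7 = {3, 6}  B8 = {6, 9}  B9 = {7, 9}
Tree: B1–B2, B2–B3, B3–B4, B4–B5, B5–B6, B6–B7, B7–B8, B8–B9
Every bag has size at most 2, so the width is 2 − 1 = 1 and tw(G) ≤ 1. Any graph with an edge has treewidth ≥ 1, and G has the edge 4–1. Combining the bounds, tw(G) = 1.

1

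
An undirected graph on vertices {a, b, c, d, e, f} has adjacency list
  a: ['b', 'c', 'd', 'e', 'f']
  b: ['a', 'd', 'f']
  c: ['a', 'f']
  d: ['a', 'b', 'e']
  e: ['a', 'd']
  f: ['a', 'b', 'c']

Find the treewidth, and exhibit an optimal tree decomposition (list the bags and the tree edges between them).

Treewidth 2.
Bags: B1 = {a, d, e}  B2 = {a, b, d}  B3 = {a, b, f}  B4 = {a, c, f}
Tree: B1–B2, B2–B3, B3–B4

Each bag holds 3 vertices, so the decomposition has width 2, which upper-bounds the treewidth. On the other hand G contains the 3-clique {a, d, e}. A clique must lie in a single bag of any decomposition, so no decomposition can have width below 2. Hence tw(G) = 2 exactly.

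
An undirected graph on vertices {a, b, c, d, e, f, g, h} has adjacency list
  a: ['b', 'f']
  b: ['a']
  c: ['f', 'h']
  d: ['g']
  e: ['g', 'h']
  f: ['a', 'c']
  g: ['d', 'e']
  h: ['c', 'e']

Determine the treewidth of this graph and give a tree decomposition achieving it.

The largest bag has 2 vertices, giving width 1; this decomposition certifies tw(G) ≤ 1. G has an edge, so its treewidth is at least 1. Hence tw(G) = 1 exactly.

Treewidth 1.
One such decomposition:
Bags: B1 = {d, g}  B2 = {e, g}  B3 = {e, h}  B4 = {c, h}  B5 = {c, f}  B6 = {a, f}  B7 = {a, b}
Tree: B1–B2, B2–B3, B3–B4, B4–B5, B5–B6, B6–B7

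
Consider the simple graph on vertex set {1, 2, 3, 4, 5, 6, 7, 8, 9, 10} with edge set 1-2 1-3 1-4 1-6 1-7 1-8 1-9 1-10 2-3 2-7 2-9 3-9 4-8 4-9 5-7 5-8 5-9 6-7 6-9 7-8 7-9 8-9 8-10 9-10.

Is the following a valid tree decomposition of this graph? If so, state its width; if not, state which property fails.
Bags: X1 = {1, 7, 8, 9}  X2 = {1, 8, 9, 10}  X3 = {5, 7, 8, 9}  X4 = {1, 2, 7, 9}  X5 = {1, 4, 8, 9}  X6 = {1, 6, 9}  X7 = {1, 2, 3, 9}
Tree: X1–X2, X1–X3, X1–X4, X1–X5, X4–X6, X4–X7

No — edge (7,6) lies in no bag.

A tree decomposition must satisfy three properties: every vertex lies in some bag; for every edge, both endpoints lie together in some bag; and for every vertex, the bags containing it form a connected subtree. Here edge (7,6) lies in no bag, so the decomposition is invalid.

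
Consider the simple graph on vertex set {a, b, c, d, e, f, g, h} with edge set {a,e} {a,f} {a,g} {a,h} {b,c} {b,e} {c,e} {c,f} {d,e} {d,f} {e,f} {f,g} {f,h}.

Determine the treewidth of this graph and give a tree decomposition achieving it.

Treewidth 2.
One optimal decomposition is:
Bags: B1 = {a, e, f}  B2 = {c, e, f}  B3 = {b, c, e}  B4 = {d, e, f}  B5 = {a, f, h}  B6 = {a, f, g}
Tree: B1–B2, B2–B3, B1–B4, B1–B5, B1–B6

The largest bag has 3 vertices, giving width 2; this decomposition certifies tw(G) ≤ 2. Conversely, {d, e, f} is a clique of size 3, and the vertices of any clique must share a bag in every tree decomposition; so some bag has ≥ 3 vertices and tw(G) ≥ 2. Combining the bounds, tw(G) = 2.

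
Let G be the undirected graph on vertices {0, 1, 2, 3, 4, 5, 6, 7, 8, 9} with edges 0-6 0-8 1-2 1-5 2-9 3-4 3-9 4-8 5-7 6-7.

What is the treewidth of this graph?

2

A width-2 tree decomposition is:
Bags: B1 = {1, 2, 9}  B2 = {1, 5, 9}  B3 = {5, 7, 9}  B4 = {6, 7, 9}  B5 = {0, 6, 9}  B6 = {0, 8, 9}  B7 = {4, 8, 9}  B8 = {3, 4, 9}
Tree: B1–B2, B2–B3, B3–B4, B4–B5, B5–B6, B6–B7, B7–B8
The largest bag has 3 vertices, giving width 2; this decomposition certifies tw(G) ≤ 2. Since 9–2–1–5–7–6–0–8–4–3–9 is a cycle in G, G is not acyclic. Forests are exactly the graphs of treewidth ≤ 1, so tw(G) ≥ 2. Hence tw(G) = 2 exactly.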